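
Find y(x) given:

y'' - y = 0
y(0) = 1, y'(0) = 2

General solution: y = C₁e^x + C₂e^(-x)
Applying ICs: C₁ = 3/2, C₂ = -1/2
Particular solution: y = (3/2)e^x - (1/2)e^(-x)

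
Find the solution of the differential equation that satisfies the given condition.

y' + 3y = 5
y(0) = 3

General solution: y = 5/3 + Ce^(-3x)
Applying y(0) = 3: C = 3 - 5/3 = 4/3
Particular solution: y = 5/3 + (4/3)e^(-3x)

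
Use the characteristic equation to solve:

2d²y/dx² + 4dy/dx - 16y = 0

Characteristic equation: 2r² + 4r - 16 = 0
Divide by 2: r² + 2r - 8 = 0
Roots: r = 2, -4 (distinct real)
General solution: y = C₁e^(2x) + C₂e^(-4x)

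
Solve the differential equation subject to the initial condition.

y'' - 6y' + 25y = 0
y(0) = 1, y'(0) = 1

General solution: y = e^(3x)(C₁cos(4x) + C₂sin(4x))
Complex roots r = 3 ± 4i
Applying ICs: C₁ = 1, C₂ = -1/2
Particular solution: y = e^(3x)(cos(4x) - (1/2)sin(4x))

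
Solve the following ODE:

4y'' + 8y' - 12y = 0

Characteristic equation: 4r² + 8r - 12 = 0
Divide by 4: r² + 2r - 3 = 0
Roots: r = 1, -3 (distinct real)
General solution: y = C₁e^x + C₂e^(-3x)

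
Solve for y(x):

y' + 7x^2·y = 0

Using integrating factor method:

General solution: y = Ce^(-7x^3/3)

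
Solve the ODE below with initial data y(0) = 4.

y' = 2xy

General solution: y = Ce^(x²)
Applying IC y(0) = 4:
Particular solution: y = 4e^(x²)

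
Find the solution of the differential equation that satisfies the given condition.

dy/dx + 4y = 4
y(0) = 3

General solution: y = 1 + Ce^(-4x)
Applying y(0) = 3: C = 3 - 1 = 2
Particular solution: y = 1 + 2e^(-4x)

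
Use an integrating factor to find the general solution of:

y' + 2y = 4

Using integrating factor method:

General solution: y = 2 + Ce^(-2x)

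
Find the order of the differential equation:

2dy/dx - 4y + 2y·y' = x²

The order is 1 (highest derivative is of order 1).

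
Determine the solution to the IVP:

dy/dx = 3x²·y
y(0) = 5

General solution: y = Ce^(x³)
Applying IC y(0) = 5:
Particular solution: y = 5e^(x³)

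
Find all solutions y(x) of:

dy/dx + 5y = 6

Using integrating factor method:

General solution: y = 6/5 + Ce^(-5x)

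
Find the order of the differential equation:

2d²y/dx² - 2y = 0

The order is 2 (highest derivative is of order 2).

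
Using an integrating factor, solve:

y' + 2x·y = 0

Using integrating factor method:

General solution: y = Ce^(-x^2)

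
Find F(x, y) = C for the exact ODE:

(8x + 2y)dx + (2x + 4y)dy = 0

Verify exactness: ∂M/∂y = ∂N/∂x ✓
Find F(x,y) such that ∂F/∂x = M, ∂F/∂y = N
Solution: 4x² + 2xy + 2y² = C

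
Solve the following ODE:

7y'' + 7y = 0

Characteristic equation: 7r² + 7 = 0
Divide by 7: r² + 1 = 0
Roots: r = ±i (complex conjugates)
General solution: y = C₁cos(x) + C₂sin(x)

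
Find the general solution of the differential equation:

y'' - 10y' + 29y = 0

Characteristic equation: r² - 10r + 29 = 0
Roots: r = 5 ± 2i (complex conjugates)
General solution: y = e^(5x)(C₁cos(2x) + C₂sin(2x))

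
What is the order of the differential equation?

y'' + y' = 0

The order is 2 (highest derivative is of order 2).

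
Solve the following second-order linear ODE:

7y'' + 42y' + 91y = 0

Characteristic equation: 7r² + 42r + 91 = 0
Divide by 7: r² + 6r + 13 = 0
Roots: r = -3 ± 2i (complex conjugates)
General solution: y = e^(-3x)(C₁cos(2x) + C₂sin(2x))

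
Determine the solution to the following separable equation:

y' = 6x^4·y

Separating variables and integrating:
ln|y| = 6x^5/5 + C

General solution: y = Ce^(6x^5/5)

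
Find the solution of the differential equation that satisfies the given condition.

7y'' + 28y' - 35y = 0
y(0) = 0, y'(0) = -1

General solution: y = C₁e^x + C₂e^(-5x)
Applying ICs: C₁ = -1/6, C₂ = 1/6
Particular solution: y = -(1/6)e^x + (1/6)e^(-5x)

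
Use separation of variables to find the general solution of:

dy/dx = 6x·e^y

Separating variables and integrating:
-e^(-y) = 3x² + C

General solution: y = -ln(C - 3x²)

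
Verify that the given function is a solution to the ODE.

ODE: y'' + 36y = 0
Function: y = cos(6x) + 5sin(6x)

Verification:
y'' = -36cos(6x) - 180sin(6x)
y'' + 36y = 0 ✓

Yes, it is a solution.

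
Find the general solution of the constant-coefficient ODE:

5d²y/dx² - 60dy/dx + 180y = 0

Characteristic equation: 5r² - 60r + 180 = 0
Divide by 5: r² - 12r + 36 = 0
Factored: (r - 6)² = 0
Repeated root: r = 6
General solution: y = (C₁ + C₂x)e^(6x)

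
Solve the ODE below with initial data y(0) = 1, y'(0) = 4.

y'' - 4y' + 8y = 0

General solution: y = e^(2x)(C₁cos(2x) + C₂sin(2x))
Complex roots r = 2 ± 2i
Applying ICs: C₁ = 1, C₂ = 1
Particular solution: y = e^(2x)(cos(2x) + sin(2x))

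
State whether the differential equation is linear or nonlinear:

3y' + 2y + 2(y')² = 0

Nonlinear ((y')² term)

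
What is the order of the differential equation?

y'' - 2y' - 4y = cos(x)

The order is 2 (highest derivative is of order 2).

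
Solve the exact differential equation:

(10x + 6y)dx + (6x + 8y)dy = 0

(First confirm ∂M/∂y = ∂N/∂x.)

Verify exactness: ∂M/∂y = ∂N/∂x ✓
Find F(x,y) such that ∂F/∂x = M, ∂F/∂y = N
Solution: 5x² + 6xy + 4y² = C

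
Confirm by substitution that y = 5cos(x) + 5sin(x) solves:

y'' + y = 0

Verification:
y'' = -5cos(x) - 5sin(x)
y'' + y = 0 ✓

Yes, it is a solution.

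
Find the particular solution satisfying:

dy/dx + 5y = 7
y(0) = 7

General solution: y = 7/5 + Ce^(-5x)
Applying y(0) = 7: C = 7 - 7/5 = 28/5
Particular solution: y = 7/5 + (28/5)e^(-5x)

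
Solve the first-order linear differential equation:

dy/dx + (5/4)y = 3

Using integrating factor method:

General solution: y = 12/5 + Ce^(-5x/4)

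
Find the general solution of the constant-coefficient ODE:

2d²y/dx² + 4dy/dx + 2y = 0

Characteristic equation: 2r² + 4r + 2 = 0
Divide by 2: r² + 2r + 1 = 0
Factored: (r + 1)² = 0
Repeated root: r = -1
General solution: y = (C₁ + C₂x)e^(-x)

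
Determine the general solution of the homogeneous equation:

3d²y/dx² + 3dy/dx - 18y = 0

Characteristic equation: 3r² + 3r - 18 = 0
Divide by 3: r² + r - 6 = 0
Roots: r = 2, -3 (distinct real)
General solution: y = C₁e^(2x) + C₂e^(-3x)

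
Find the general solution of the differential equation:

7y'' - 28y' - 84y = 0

Characteristic equation: 7r² - 28r - 84 = 0
Divide by 7: r² - 4r - 12 = 0
Roots: r = 6, -2 (distinct real)
General solution: y = C₁e^(6x) + C₂e^(-2x)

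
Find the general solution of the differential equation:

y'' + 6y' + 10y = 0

Characteristic equation: r² + 6r + 10 = 0
Roots: r = -3 ± i (complex conjugates)
General solution: y = e^(-3x)(C₁cos(x) + C₂sin(x))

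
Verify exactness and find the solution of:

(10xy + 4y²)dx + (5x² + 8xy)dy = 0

Verify exactness: ∂M/∂y = ∂N/∂x ✓
Find F(x,y) such that ∂F/∂x = M, ∂F/∂y = N
Solution: 5x²y + 4xy² = C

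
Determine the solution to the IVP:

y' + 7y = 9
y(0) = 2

General solution: y = 9/7 + Ce^(-7x)
Applying y(0) = 2: C = 2 - 9/7 = 5/7
Particular solution: y = 9/7 + (5/7)e^(-7x)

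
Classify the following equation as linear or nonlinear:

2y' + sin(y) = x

Nonlinear (sin(y) is nonlinear in y)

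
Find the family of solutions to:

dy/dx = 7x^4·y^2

Separating variables and integrating:
-1/y = 7x^5/5 + C

General solution: y^-1 = (-7/5)x^5 + C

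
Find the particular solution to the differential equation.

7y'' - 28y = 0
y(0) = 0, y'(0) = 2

General solution: y = C₁e^(2x) + C₂e^(-2x)
Applying ICs: C₁ = 1/2, C₂ = -1/2
Particular solution: y = (1/2)e^(2x) - (1/2)e^(-2x)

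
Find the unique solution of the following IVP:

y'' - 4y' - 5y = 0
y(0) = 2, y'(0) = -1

General solution: y = C₁e^(5x) + C₂e^(-x)
Applying ICs: C₁ = 1/6, C₂ = 11/6
Particular solution: y = (1/6)e^(5x) + (11/6)e^(-x)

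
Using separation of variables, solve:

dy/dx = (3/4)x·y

Separating variables and integrating:
ln|y| = 3x^2/8 + C

General solution: y = Ce^(3x^2/8)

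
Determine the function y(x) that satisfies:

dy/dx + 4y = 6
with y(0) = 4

General solution: y = 3/2 + Ce^(-4x)
Applying y(0) = 4: C = 4 - 3/2 = 5/2
Particular solution: y = 3/2 + (5/2)e^(-4x)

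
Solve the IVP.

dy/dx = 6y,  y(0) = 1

General solution: y = Ce^(6x)
Applying IC y(0) = 1:
Particular solution: y = e^(6x)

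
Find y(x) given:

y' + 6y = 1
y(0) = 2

General solution: y = 1/6 + Ce^(-6x)
Applying y(0) = 2: C = 2 - 1/6 = 11/6
Particular solution: y = 1/6 + (11/6)e^(-6x)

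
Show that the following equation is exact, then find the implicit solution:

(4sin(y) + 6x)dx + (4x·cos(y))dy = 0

Verify exactness: ∂M/∂y = ∂N/∂x ✓
Find F(x,y) such that ∂F/∂x = M, ∂F/∂y = N
Solution: 4x·sin(y) + 3x² = C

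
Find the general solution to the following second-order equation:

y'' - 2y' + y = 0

Characteristic equation: r² - 2r + 1 = 0
Factored: (r - 1)² = 0
Repeated root: r = 1
General solution: y = (C₁ + C₂x)e^x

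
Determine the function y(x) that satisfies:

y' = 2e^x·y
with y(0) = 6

General solution: y = Ce^(2e^x)
Applying IC y(0) = 6:
Particular solution: y = 6e^(2(e^x - 1))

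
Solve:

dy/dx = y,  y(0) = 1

General solution: y = Ce^x
Applying IC y(0) = 1:
Particular solution: y = e^x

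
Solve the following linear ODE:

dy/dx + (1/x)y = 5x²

Using integrating factor method:

General solution: y = (5/4)x^3 + C/x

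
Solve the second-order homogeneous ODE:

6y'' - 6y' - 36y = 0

Characteristic equation: 6r² - 6r - 36 = 0
Divide by 6: r² - r - 6 = 0
Roots: r = 3, -2 (distinct real)
General solution: y = C₁e^(3x) + C₂e^(-2x)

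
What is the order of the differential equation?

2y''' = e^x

The order is 3 (highest derivative is of order 3).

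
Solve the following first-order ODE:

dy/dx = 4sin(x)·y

Separating variables and integrating:
ln|y| = -4cos(x) + C

General solution: y = Ce^(-4cos(x))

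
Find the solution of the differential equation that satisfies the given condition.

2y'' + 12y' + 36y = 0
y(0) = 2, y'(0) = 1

General solution: y = e^(-3x)(C₁cos(3x) + C₂sin(3x))
Complex roots r = -3 ± 3i
Applying ICs: C₁ = 2, C₂ = 7/3
Particular solution: y = e^(-3x)(2cos(3x) + (7/3)sin(3x))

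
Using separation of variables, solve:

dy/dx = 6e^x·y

Separating variables and integrating:
ln|y| = 6e^x + C

General solution: y = Ce^(6e^x)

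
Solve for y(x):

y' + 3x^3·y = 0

Using integrating factor method:

General solution: y = Ce^(-3x^4/4)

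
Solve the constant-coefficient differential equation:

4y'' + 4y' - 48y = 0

Characteristic equation: 4r² + 4r - 48 = 0
Divide by 4: r² + r - 12 = 0
Roots: r = 3, -4 (distinct real)
General solution: y = C₁e^(3x) + C₂e^(-4x)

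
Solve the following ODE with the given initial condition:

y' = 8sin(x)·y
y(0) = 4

General solution: y = Ce^(-8cos(x))
Applying IC y(0) = 4:
Particular solution: y = 4e^(8(1-cos(x)))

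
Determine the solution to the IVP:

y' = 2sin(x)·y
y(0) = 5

General solution: y = Ce^(-2cos(x))
Applying IC y(0) = 5:
Particular solution: y = 5e^(2(1-cos(x)))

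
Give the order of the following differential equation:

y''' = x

The order is 3 (highest derivative is of order 3).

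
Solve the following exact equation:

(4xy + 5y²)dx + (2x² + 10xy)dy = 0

Verify exactness: ∂M/∂y = ∂N/∂x ✓
Find F(x,y) such that ∂F/∂x = M, ∂F/∂y = N
Solution: 2x²y + 5xy² = C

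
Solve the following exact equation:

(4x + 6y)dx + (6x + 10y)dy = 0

Verify exactness: ∂M/∂y = ∂N/∂x ✓
Find F(x,y) such that ∂F/∂x = M, ∂F/∂y = N
Solution: 2x² + 6xy + 5y² = C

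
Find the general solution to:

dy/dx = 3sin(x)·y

Separating variables and integrating:
ln|y| = -3cos(x) + C

General solution: y = Ce^(-3cos(x))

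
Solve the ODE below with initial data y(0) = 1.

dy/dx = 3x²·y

General solution: y = Ce^(x³)
Applying IC y(0) = 1:
Particular solution: y = e^(x³)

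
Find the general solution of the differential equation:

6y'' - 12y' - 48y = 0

Characteristic equation: 6r² - 12r - 48 = 0
Divide by 6: r² - 2r - 8 = 0
Roots: r = 4, -2 (distinct real)
General solution: y = C₁e^(4x) + C₂e^(-2x)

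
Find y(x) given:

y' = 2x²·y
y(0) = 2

General solution: y = Ce^(2x³/3)
Applying IC y(0) = 2:
Particular solution: y = 2e^(2x³/3)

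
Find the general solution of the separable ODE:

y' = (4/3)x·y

Separating variables and integrating:
ln|y| = 2x^2/3 + C

General solution: y = Ce^(2x^2/3)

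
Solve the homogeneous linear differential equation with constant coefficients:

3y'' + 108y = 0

Characteristic equation: 3r² + 108 = 0
Divide by 3: r² + 36 = 0
Roots: r = ±6i (complex conjugates)
General solution: y = C₁cos(6x) + C₂sin(6x)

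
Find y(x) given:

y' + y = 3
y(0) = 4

General solution: y = 3 + Ce^(-x)
Applying y(0) = 4: C = 4 - 3 = 1
Particular solution: y = 3 + e^(-x)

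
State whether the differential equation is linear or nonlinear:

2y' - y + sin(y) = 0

Nonlinear (sin(y) is nonlinear in y)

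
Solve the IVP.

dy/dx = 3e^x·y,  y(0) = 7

General solution: y = Ce^(3e^x)
Applying IC y(0) = 7:
Particular solution: y = 7e^(3(e^x - 1))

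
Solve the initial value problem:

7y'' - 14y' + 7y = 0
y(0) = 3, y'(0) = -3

General solution: y = (C₁ + C₂x)e^x
Repeated root r = 1
Applying ICs: C₁ = 3, C₂ = -6
Particular solution: y = (3 - 6x)e^x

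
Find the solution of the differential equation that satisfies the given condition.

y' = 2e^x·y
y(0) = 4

General solution: y = Ce^(2e^x)
Applying IC y(0) = 4:
Particular solution: y = 4e^(2(e^x - 1))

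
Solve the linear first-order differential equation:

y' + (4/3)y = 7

Using integrating factor method:

General solution: y = 21/4 + Ce^(-4x/3)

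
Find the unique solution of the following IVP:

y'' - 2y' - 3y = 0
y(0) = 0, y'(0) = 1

General solution: y = C₁e^(3x) + C₂e^(-x)
Applying ICs: C₁ = 1/4, C₂ = -1/4
Particular solution: y = (1/4)e^(3x) - (1/4)e^(-x)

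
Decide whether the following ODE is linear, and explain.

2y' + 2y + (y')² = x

Nonlinear ((y')² term)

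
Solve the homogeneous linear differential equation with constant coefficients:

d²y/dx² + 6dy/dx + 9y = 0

Characteristic equation: r² + 6r + 9 = 0
Factored: (r + 3)² = 0
Repeated root: r = -3
General solution: y = (C₁ + C₂x)e^(-3x)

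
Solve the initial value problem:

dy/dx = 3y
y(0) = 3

General solution: y = Ce^(3x)
Applying IC y(0) = 3:
Particular solution: y = 3e^(3x)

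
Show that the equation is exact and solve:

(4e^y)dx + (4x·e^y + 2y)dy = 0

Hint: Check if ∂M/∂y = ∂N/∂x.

Verify exactness: ∂M/∂y = ∂N/∂x ✓
Find F(x,y) such that ∂F/∂x = M, ∂F/∂y = N
Solution: 4x·e^y + y² = C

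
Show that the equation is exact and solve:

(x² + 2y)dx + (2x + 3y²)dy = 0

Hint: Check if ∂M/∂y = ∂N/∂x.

Verify exactness: ∂M/∂y = ∂N/∂x ✓
Find F(x,y) such that ∂F/∂x = M, ∂F/∂y = N
Solution: x³/3 + 2xy + y³ = C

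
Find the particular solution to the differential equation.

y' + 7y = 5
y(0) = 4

General solution: y = 5/7 + Ce^(-7x)
Applying y(0) = 4: C = 4 - 5/7 = 23/7
Particular solution: y = 5/7 + (23/7)e^(-7x)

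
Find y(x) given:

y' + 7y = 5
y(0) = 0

General solution: y = 5/7 + Ce^(-7x)
Applying y(0) = 0: C = 0 - 5/7 = -5/7
Particular solution: y = 5/7 - (5/7)e^(-7x)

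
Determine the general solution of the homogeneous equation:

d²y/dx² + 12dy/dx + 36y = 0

Characteristic equation: r² + 12r + 36 = 0
Factored: (r + 6)² = 0
Repeated root: r = -6
General solution: y = (C₁ + C₂x)e^(-6x)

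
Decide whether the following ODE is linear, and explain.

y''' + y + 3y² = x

Nonlinear (y² term)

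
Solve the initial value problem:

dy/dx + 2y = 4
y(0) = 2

General solution: y = 2 + Ce^(-2x)
Applying y(0) = 2: C = 2 - 2 = 0
Particular solution: y = 2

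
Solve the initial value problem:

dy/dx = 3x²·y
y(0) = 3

General solution: y = Ce^(x³)
Applying IC y(0) = 3:
Particular solution: y = 3e^(x³)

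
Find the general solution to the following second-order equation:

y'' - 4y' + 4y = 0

Characteristic equation: r² - 4r + 4 = 0
Factored: (r - 2)² = 0
Repeated root: r = 2
General solution: y = (C₁ + C₂x)e^(2x)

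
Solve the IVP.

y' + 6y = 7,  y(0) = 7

General solution: y = 7/6 + Ce^(-6x)
Applying y(0) = 7: C = 7 - 7/6 = 35/6
Particular solution: y = 7/6 + (35/6)e^(-6x)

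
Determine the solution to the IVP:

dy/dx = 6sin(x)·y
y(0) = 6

General solution: y = Ce^(-6cos(x))
Applying IC y(0) = 6:
Particular solution: y = 6e^(6(1-cos(x)))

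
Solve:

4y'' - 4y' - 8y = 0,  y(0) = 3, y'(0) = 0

General solution: y = C₁e^(2x) + C₂e^(-x)
Applying ICs: C₁ = 1, C₂ = 2
Particular solution: y = e^(2x) + 2e^(-x)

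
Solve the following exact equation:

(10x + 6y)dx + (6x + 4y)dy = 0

Verify exactness: ∂M/∂y = ∂N/∂x ✓
Find F(x,y) such that ∂F/∂x = M, ∂F/∂y = N
Solution: 5x² + 6xy + 2y² = C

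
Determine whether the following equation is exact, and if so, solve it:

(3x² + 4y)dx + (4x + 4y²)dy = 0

Verify exactness: ∂M/∂y = ∂N/∂x ✓
Find F(x,y) such that ∂F/∂x = M, ∂F/∂y = N
Solution: x³ + 4xy + 4y³/3 = C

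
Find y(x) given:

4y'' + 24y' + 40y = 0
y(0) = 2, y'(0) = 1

General solution: y = e^(-3x)(C₁cos(x) + C₂sin(x))
Complex roots r = -3 ± i
Applying ICs: C₁ = 2, C₂ = 7
Particular solution: y = e^(-3x)(2cos(x) + 7sin(x))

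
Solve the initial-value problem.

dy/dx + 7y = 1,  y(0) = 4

General solution: y = 1/7 + Ce^(-7x)
Applying y(0) = 4: C = 4 - 1/7 = 27/7
Particular solution: y = 1/7 + (27/7)e^(-7x)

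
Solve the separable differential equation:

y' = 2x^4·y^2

Separating variables and integrating:
-1/y = 2x^5/5 + C

General solution: y^-1 = (-2/5)x^5 + C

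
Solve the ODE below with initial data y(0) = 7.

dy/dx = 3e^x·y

General solution: y = Ce^(3e^x)
Applying IC y(0) = 7:
Particular solution: y = 7e^(3(e^x - 1))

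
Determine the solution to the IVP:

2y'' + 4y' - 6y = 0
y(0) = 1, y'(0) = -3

General solution: y = C₁e^x + C₂e^(-3x)
Applying ICs: C₁ = 0, C₂ = 1
Particular solution: y = e^(-3x)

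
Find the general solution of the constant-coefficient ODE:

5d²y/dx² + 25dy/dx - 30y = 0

Characteristic equation: 5r² + 25r - 30 = 0
Divide by 5: r² + 5r - 6 = 0
Roots: r = 1, -6 (distinct real)
General solution: y = C₁e^x + C₂e^(-6x)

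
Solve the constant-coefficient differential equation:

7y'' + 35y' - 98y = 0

Characteristic equation: 7r² + 35r - 98 = 0
Divide by 7: r² + 5r - 14 = 0
Roots: r = 2, -7 (distinct real)
General solution: y = C₁e^(2x) + C₂e^(-7x)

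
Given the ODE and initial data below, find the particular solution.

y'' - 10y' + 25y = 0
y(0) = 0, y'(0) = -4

General solution: y = (C₁ + C₂x)e^(5x)
Repeated root r = 5
Applying ICs: C₁ = 0, C₂ = -4
Particular solution: y = -4xe^(5x)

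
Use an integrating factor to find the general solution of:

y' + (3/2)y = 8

Using integrating factor method:

General solution: y = 16/3 + Ce^(-3x/2)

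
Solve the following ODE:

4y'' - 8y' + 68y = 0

Characteristic equation: 4r² - 8r + 68 = 0
Divide by 4: r² - 2r + 17 = 0
Roots: r = 1 ± 4i (complex conjugates)
General solution: y = e^x(C₁cos(4x) + C₂sin(4x))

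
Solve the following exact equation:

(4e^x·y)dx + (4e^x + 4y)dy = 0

Verify exactness: ∂M/∂y = ∂N/∂x ✓
Find F(x,y) such that ∂F/∂x = M, ∂F/∂y = N
Solution: 4e^x·y + 2y² = C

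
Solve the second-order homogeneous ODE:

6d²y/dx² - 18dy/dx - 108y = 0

Characteristic equation: 6r² - 18r - 108 = 0
Divide by 6: r² - 3r - 18 = 0
Roots: r = 6, -3 (distinct real)
General solution: y = C₁e^(6x) + C₂e^(-3x)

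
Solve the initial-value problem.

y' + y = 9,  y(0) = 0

General solution: y = 9 + Ce^(-x)
Applying y(0) = 0: C = 0 - 9 = -9
Particular solution: y = 9 - 9e^(-x)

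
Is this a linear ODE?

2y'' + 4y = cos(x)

Yes. Linear (y and its derivatives appear to the first power only, no products of y terms)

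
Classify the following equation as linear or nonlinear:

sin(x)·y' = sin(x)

Linear (y and its derivatives appear to the first power only, no products of y terms)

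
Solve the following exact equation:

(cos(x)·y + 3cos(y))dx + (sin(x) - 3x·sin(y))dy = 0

Verify exactness: ∂M/∂y = ∂N/∂x ✓
Find F(x,y) such that ∂F/∂x = M, ∂F/∂y = N
Solution: sin(x)·y + 3x·cos(y) = C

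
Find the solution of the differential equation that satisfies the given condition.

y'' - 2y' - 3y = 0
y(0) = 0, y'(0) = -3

General solution: y = C₁e^(3x) + C₂e^(-x)
Applying ICs: C₁ = -3/4, C₂ = 3/4
Particular solution: y = -(3/4)e^(3x) + (3/4)e^(-x)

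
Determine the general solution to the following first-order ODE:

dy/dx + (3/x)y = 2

Using integrating factor method:

General solution: y = (1/2)x + Cx^(-3)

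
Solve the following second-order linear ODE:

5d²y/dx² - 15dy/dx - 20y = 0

Characteristic equation: 5r² - 15r - 20 = 0
Divide by 5: r² - 3r - 4 = 0
Roots: r = 4, -1 (distinct real)
General solution: y = C₁e^(4x) + C₂e^(-x)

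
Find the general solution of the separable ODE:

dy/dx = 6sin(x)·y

Separating variables and integrating:
ln|y| = -6cos(x) + C

General solution: y = Ce^(-6cos(x))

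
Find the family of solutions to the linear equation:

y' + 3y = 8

Using integrating factor method:

General solution: y = 8/3 + Ce^(-3x)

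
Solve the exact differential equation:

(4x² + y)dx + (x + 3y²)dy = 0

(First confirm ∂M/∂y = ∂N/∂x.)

Verify exactness: ∂M/∂y = ∂N/∂x ✓
Find F(x,y) such that ∂F/∂x = M, ∂F/∂y = N
Solution: 4x³/3 + xy + y³ = C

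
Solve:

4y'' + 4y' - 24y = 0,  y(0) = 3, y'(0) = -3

General solution: y = C₁e^(2x) + C₂e^(-3x)
Applying ICs: C₁ = 6/5, C₂ = 9/5
Particular solution: y = (6/5)e^(2x) + (9/5)e^(-3x)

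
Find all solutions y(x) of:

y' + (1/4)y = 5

Using integrating factor method:

General solution: y = 20 + Ce^(-x/4)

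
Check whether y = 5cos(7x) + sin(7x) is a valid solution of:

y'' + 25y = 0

Verification:
y'' = -245cos(7x) - 49sin(7x)
y'' + 25y ≠ 0 (frequency mismatch: got 49 instead of 25)

No, it is not a solution.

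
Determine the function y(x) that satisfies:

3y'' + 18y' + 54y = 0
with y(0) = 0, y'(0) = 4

General solution: y = e^(-3x)(C₁cos(3x) + C₂sin(3x))
Complex roots r = -3 ± 3i
Applying ICs: C₁ = 0, C₂ = 4/3
Particular solution: y = e^(-3x)((4/3)sin(3x))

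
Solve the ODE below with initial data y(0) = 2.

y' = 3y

General solution: y = Ce^(3x)
Applying IC y(0) = 2:
Particular solution: y = 2e^(3x)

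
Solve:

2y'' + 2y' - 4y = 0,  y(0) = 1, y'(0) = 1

General solution: y = C₁e^x + C₂e^(-2x)
Applying ICs: C₁ = 1, C₂ = 0
Particular solution: y = e^x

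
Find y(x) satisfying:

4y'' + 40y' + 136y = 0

Characteristic equation: 4r² + 40r + 136 = 0
Divide by 4: r² + 10r + 34 = 0
Roots: r = -5 ± 3i (complex conjugates)
General solution: y = e^(-5x)(C₁cos(3x) + C₂sin(3x))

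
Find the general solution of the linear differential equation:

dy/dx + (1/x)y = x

Using integrating factor method:

General solution: y = (1/3)x^2 + C/x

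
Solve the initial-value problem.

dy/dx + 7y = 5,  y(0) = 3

General solution: y = 5/7 + Ce^(-7x)
Applying y(0) = 3: C = 3 - 5/7 = 16/7
Particular solution: y = 5/7 + (16/7)e^(-7x)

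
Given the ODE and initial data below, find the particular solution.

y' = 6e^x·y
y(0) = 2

General solution: y = Ce^(6e^x)
Applying IC y(0) = 2:
Particular solution: y = 2e^(6(e^x - 1))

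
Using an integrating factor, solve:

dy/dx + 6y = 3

Using integrating factor method:

General solution: y = 1/2 + Ce^(-6x)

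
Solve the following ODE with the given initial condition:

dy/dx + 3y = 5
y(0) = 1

General solution: y = 5/3 + Ce^(-3x)
Applying y(0) = 1: C = 1 - 5/3 = -2/3
Particular solution: y = 5/3 - (2/3)e^(-3x)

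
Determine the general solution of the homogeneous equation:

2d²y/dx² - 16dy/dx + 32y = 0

Characteristic equation: 2r² - 16r + 32 = 0
Divide by 2: r² - 8r + 16 = 0
Factored: (r - 4)² = 0
Repeated root: r = 4
General solution: y = (C₁ + C₂x)e^(4x)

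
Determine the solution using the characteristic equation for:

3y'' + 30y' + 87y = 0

Characteristic equation: 3r² + 30r + 87 = 0
Divide by 3: r² + 10r + 29 = 0
Roots: r = -5 ± 2i (complex conjugates)
General solution: y = e^(-5x)(C₁cos(2x) + C₂sin(2x))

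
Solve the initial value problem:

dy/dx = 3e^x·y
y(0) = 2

General solution: y = Ce^(3e^x)
Applying IC y(0) = 2:
Particular solution: y = 2e^(3(e^x - 1))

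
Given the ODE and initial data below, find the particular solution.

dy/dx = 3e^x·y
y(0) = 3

General solution: y = Ce^(3e^x)
Applying IC y(0) = 3:
Particular solution: y = 3e^(3(e^x - 1))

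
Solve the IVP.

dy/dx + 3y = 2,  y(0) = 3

General solution: y = 2/3 + Ce^(-3x)
Applying y(0) = 3: C = 3 - 2/3 = 7/3
Particular solution: y = 2/3 + (7/3)e^(-3x)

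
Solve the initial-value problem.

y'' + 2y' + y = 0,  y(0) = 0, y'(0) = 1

General solution: y = (C₁ + C₂x)e^(-x)
Repeated root r = -1
Applying ICs: C₁ = 0, C₂ = 1
Particular solution: y = xe^(-x)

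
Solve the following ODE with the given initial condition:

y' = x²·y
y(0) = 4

General solution: y = Ce^(x³/3)
Applying IC y(0) = 4:
Particular solution: y = 4e^(x³/3)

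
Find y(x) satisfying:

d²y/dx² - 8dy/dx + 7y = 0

Characteristic equation: r² - 8r + 7 = 0
Roots: r = 1, 7 (distinct real)
General solution: y = C₁e^x + C₂e^(7x)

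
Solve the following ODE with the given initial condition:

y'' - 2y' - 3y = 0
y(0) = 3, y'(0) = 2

General solution: y = C₁e^(3x) + C₂e^(-x)
Applying ICs: C₁ = 5/4, C₂ = 7/4
Particular solution: y = (5/4)e^(3x) + (7/4)e^(-x)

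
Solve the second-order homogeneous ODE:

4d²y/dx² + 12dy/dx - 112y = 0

Characteristic equation: 4r² + 12r - 112 = 0
Divide by 4: r² + 3r - 28 = 0
Roots: r = 4, -7 (distinct real)
General solution: y = C₁e^(4x) + C₂e^(-7x)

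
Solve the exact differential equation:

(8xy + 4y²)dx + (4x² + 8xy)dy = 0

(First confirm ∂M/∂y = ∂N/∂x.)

Verify exactness: ∂M/∂y = ∂N/∂x ✓
Find F(x,y) such that ∂F/∂x = M, ∂F/∂y = N
Solution: 4x²y + 4xy² = C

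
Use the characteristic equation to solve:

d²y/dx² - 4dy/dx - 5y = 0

Characteristic equation: r² - 4r - 5 = 0
Roots: r = 5, -1 (distinct real)
General solution: y = C₁e^(5x) + C₂e^(-x)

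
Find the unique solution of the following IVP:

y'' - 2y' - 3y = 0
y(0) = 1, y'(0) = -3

General solution: y = C₁e^(3x) + C₂e^(-x)
Applying ICs: C₁ = -1/2, C₂ = 3/2
Particular solution: y = -(1/2)e^(3x) + (3/2)e^(-x)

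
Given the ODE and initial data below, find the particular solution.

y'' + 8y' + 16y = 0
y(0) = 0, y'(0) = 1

General solution: y = (C₁ + C₂x)e^(-4x)
Repeated root r = -4
Applying ICs: C₁ = 0, C₂ = 1
Particular solution: y = xe^(-4x)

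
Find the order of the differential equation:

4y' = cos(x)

The order is 1 (highest derivative is of order 1).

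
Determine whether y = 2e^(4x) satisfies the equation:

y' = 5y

Verification:
y = 2e^(4x)
y' = 8e^(4x)
But 5y = 10e^(4x)
y' ≠ 5y — the derivative does not match

No, it is not a solution.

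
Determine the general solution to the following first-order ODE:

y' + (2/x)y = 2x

Using integrating factor method:

General solution: y = (1/2)x^2 + Cx^(-2)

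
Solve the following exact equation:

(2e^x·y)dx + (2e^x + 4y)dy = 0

Verify exactness: ∂M/∂y = ∂N/∂x ✓
Find F(x,y) such that ∂F/∂x = M, ∂F/∂y = N
Solution: 2e^x·y + 2y² = C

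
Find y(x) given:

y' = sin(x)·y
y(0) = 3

General solution: y = Ce^(-cos(x))
Applying IC y(0) = 3:
Particular solution: y = 3e^(1-cos(x))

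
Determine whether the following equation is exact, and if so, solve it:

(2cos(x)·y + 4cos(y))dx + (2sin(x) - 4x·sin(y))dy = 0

Verify exactness: ∂M/∂y = ∂N/∂x ✓
Find F(x,y) such that ∂F/∂x = M, ∂F/∂y = N
Solution: 2sin(x)·y + 4x·cos(y) = C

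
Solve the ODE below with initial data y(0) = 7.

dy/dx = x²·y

General solution: y = Ce^(x³/3)
Applying IC y(0) = 7:
Particular solution: y = 7e^(x³/3)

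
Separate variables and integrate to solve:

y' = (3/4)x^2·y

Separating variables and integrating:
ln|y| = x^3/4 + C

General solution: y = Ce^(x^3/4)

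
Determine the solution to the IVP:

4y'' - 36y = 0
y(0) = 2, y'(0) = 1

General solution: y = C₁e^(3x) + C₂e^(-3x)
Applying ICs: C₁ = 7/6, C₂ = 5/6
Particular solution: y = (7/6)e^(3x) + (5/6)e^(-3x)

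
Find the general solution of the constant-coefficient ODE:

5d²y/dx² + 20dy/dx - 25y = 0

Characteristic equation: 5r² + 20r - 25 = 0
Divide by 5: r² + 4r - 5 = 0
Roots: r = 1, -5 (distinct real)
General solution: y = C₁e^x + C₂e^(-5x)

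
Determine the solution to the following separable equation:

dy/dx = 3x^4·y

Separating variables and integrating:
ln|y| = 3x^5/5 + C

General solution: y = Ce^(3x^5/5)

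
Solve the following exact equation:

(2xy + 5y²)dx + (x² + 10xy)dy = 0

Verify exactness: ∂M/∂y = ∂N/∂x ✓
Find F(x,y) such that ∂F/∂x = M, ∂F/∂y = N
Solution: x²y + 5xy² = C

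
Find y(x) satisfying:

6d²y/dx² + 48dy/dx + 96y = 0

Characteristic equation: 6r² + 48r + 96 = 0
Divide by 6: r² + 8r + 16 = 0
Factored: (r + 4)² = 0
Repeated root: r = -4
General solution: y = (C₁ + C₂x)e^(-4x)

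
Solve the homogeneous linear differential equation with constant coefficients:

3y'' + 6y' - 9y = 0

Characteristic equation: 3r² + 6r - 9 = 0
Divide by 3: r² + 2r - 3 = 0
Roots: r = 1, -3 (distinct real)
General solution: y = C₁e^x + C₂e^(-3x)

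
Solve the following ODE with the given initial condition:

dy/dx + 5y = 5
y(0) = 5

General solution: y = 1 + Ce^(-5x)
Applying y(0) = 5: C = 5 - 1 = 4
Particular solution: y = 1 + 4e^(-5x)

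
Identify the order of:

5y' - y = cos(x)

The order is 1 (highest derivative is of order 1).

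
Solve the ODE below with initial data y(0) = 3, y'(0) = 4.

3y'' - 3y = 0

General solution: y = C₁e^x + C₂e^(-x)
Applying ICs: C₁ = 7/2, C₂ = -1/2
Particular solution: y = (7/2)e^x - (1/2)e^(-x)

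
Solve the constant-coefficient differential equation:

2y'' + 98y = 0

Characteristic equation: 2r² + 98 = 0
Divide by 2: r² + 49 = 0
Roots: r = ±7i (complex conjugates)
General solution: y = C₁cos(7x) + C₂sin(7x)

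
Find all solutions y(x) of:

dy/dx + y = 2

Using integrating factor method:

General solution: y = 2 + Ce^(-x)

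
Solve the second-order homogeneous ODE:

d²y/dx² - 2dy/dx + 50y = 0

Characteristic equation: r² - 2r + 50 = 0
Roots: r = 1 ± 7i (complex conjugates)
General solution: y = e^x(C₁cos(7x) + C₂sin(7x))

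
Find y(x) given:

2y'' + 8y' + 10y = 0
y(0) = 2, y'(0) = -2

General solution: y = e^(-2x)(C₁cos(x) + C₂sin(x))
Complex roots r = -2 ± i
Applying ICs: C₁ = 2, C₂ = 2
Particular solution: y = e^(-2x)(2cos(x) + 2sin(x))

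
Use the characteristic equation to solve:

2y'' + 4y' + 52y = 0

Characteristic equation: 2r² + 4r + 52 = 0
Divide by 2: r² + 2r + 26 = 0
Roots: r = -1 ± 5i (complex conjugates)
General solution: y = e^(-x)(C₁cos(5x) + C₂sin(5x))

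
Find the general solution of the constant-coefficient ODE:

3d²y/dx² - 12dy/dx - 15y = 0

Characteristic equation: 3r² - 12r - 15 = 0
Divide by 3: r² - 4r - 5 = 0
Roots: r = 5, -1 (distinct real)
General solution: y = C₁e^(5x) + C₂e^(-x)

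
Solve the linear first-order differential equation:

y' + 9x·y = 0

Using integrating factor method:

General solution: y = Ce^(-9x^2/2)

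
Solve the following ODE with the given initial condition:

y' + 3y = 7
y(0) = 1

General solution: y = 7/3 + Ce^(-3x)
Applying y(0) = 1: C = 1 - 7/3 = -4/3
Particular solution: y = 7/3 - (4/3)e^(-3x)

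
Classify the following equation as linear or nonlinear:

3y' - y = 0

Linear (y and its derivatives appear to the first power only, no products of y terms)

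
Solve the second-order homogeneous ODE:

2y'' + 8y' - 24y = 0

Characteristic equation: 2r² + 8r - 24 = 0
Divide by 2: r² + 4r - 12 = 0
Roots: r = 2, -6 (distinct real)
General solution: y = C₁e^(2x) + C₂e^(-6x)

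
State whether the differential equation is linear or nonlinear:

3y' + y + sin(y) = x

Nonlinear (sin(y) is nonlinear in y)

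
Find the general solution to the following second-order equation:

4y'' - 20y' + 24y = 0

Characteristic equation: 4r² - 20r + 24 = 0
Divide by 4: r² - 5r + 6 = 0
Roots: r = 3, 2 (distinct real)
General solution: y = C₁e^(3x) + C₂e^(2x)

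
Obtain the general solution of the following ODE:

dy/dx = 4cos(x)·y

Separating variables and integrating:
ln|y| = 4sin(x) + C

General solution: y = Ce^(4sin(x))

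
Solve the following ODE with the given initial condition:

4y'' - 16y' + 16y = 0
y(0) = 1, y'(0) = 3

General solution: y = (C₁ + C₂x)e^(2x)
Repeated root r = 2
Applying ICs: C₁ = 1, C₂ = 1
Particular solution: y = (1 + x)e^(2x)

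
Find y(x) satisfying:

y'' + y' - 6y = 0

Characteristic equation: r² + r - 6 = 0
Roots: r = 2, -3 (distinct real)
General solution: y = C₁e^(2x) + C₂e^(-3x)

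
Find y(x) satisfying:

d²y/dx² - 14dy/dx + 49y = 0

Characteristic equation: r² - 14r + 49 = 0
Factored: (r - 7)² = 0
Repeated root: r = 7
General solution: y = (C₁ + C₂x)e^(7x)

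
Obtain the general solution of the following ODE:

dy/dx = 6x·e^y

Separating variables and integrating:
-e^(-y) = 3x² + C

General solution: y = -ln(C - 3x²)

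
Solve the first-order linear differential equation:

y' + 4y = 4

Using integrating factor method:

General solution: y = 1 + Ce^(-4x)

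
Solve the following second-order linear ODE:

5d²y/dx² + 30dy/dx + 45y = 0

Characteristic equation: 5r² + 30r + 45 = 0
Divide by 5: r² + 6r + 9 = 0
Factored: (r + 3)² = 0
Repeated root: r = -3
General solution: y = (C₁ + C₂x)e^(-3x)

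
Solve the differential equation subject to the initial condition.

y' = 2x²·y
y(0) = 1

General solution: y = Ce^(2x³/3)
Applying IC y(0) = 1:
Particular solution: y = e^(2x³/3)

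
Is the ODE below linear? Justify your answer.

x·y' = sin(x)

Yes. Linear (y and its derivatives appear to the first power only, no products of y terms)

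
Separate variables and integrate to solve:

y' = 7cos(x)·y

Separating variables and integrating:
ln|y| = 7sin(x) + C

General solution: y = Ce^(7sin(x))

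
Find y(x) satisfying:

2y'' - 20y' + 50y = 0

Characteristic equation: 2r² - 20r + 50 = 0
Divide by 2: r² - 10r + 25 = 0
Factored: (r - 5)² = 0
Repeated root: r = 5
General solution: y = (C₁ + C₂x)e^(5x)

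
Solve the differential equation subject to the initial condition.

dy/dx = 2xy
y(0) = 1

General solution: y = Ce^(x²)
Applying IC y(0) = 1:
Particular solution: y = e^(x²)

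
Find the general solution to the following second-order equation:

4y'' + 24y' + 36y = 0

Characteristic equation: 4r² + 24r + 36 = 0
Divide by 4: r² + 6r + 9 = 0
Factored: (r + 3)² = 0
Repeated root: r = -3
General solution: y = (C₁ + C₂x)e^(-3x)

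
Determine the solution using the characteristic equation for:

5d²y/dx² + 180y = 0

Characteristic equation: 5r² + 180 = 0
Divide by 5: r² + 36 = 0
Roots: r = ±6i (complex conjugates)
General solution: y = C₁cos(6x) + C₂sin(6x)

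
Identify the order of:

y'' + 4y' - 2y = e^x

The order is 2 (highest derivative is of order 2).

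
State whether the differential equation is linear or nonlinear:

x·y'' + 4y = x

Linear (y and its derivatives appear to the first power only, no products of y terms)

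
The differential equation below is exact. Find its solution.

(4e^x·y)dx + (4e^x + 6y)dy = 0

Verify exactness: ∂M/∂y = ∂N/∂x ✓
Find F(x,y) such that ∂F/∂x = M, ∂F/∂y = N
Solution: 4e^x·y + 3y² = C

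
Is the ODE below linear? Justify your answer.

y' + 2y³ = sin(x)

No. Nonlinear (y³ term)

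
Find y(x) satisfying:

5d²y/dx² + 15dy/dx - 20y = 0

Characteristic equation: 5r² + 15r - 20 = 0
Divide by 5: r² + 3r - 4 = 0
Roots: r = 1, -4 (distinct real)
General solution: y = C₁e^x + C₂e^(-4x)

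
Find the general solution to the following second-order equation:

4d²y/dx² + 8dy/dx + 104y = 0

Characteristic equation: 4r² + 8r + 104 = 0
Divide by 4: r² + 2r + 26 = 0
Roots: r = -1 ± 5i (complex conjugates)
General solution: y = e^(-x)(C₁cos(5x) + C₂sin(5x))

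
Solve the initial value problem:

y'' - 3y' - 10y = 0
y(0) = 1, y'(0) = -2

General solution: y = C₁e^(5x) + C₂e^(-2x)
Applying ICs: C₁ = 0, C₂ = 1
Particular solution: y = e^(-2x)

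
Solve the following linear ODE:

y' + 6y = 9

Using integrating factor method:

General solution: y = 3/2 + Ce^(-6x)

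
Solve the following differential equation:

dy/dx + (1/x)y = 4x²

Using integrating factor method:

General solution: y = x^3 + C/x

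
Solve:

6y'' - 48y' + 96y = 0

Characteristic equation: 6r² - 48r + 96 = 0
Divide by 6: r² - 8r + 16 = 0
Factored: (r - 4)² = 0
Repeated root: r = 4
General solution: y = (C₁ + C₂x)e^(4x)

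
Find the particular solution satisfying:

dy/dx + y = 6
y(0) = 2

General solution: y = 6 + Ce^(-x)
Applying y(0) = 2: C = 2 - 6 = -4
Particular solution: y = 6 - 4e^(-x)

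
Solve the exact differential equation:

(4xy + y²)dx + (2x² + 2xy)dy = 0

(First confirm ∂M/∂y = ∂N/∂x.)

Verify exactness: ∂M/∂y = ∂N/∂x ✓
Find F(x,y) such that ∂F/∂x = M, ∂F/∂y = N
Solution: 2x²y + xy² = C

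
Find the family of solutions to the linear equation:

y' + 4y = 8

Using integrating factor method:

General solution: y = 2 + Ce^(-4x)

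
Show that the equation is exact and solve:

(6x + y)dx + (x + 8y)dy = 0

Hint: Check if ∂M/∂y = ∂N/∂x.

Verify exactness: ∂M/∂y = ∂N/∂x ✓
Find F(x,y) such that ∂F/∂x = M, ∂F/∂y = N
Solution: 3x² + xy + 4y² = C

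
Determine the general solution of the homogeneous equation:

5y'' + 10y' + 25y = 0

Characteristic equation: 5r² + 10r + 25 = 0
Divide by 5: r² + 2r + 5 = 0
Roots: r = -1 ± 2i (complex conjugates)
General solution: y = e^(-x)(C₁cos(2x) + C₂sin(2x))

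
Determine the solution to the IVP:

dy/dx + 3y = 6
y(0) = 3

General solution: y = 2 + Ce^(-3x)
Applying y(0) = 3: C = 3 - 2 = 1
Particular solution: y = 2 + e^(-3x)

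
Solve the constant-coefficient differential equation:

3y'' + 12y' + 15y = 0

Characteristic equation: 3r² + 12r + 15 = 0
Divide by 3: r² + 4r + 5 = 0
Roots: r = -2 ± i (complex conjugates)
General solution: y = e^(-2x)(C₁cos(x) + C₂sin(x))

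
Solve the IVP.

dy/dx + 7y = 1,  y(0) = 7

General solution: y = 1/7 + Ce^(-7x)
Applying y(0) = 7: C = 7 - 1/7 = 48/7
Particular solution: y = 1/7 + (48/7)e^(-7x)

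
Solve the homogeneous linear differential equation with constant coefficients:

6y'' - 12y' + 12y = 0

Characteristic equation: 6r² - 12r + 12 = 0
Divide by 6: r² - 2r + 2 = 0
Roots: r = 1 ± i (complex conjugates)
General solution: y = e^x(C₁cos(x) + C₂sin(x))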